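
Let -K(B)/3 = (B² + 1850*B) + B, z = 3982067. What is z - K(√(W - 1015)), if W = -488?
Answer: 3977558 + 16659*I*√167 ≈ 3.9776e+6 + 2.1528e+5*I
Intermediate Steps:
K(B) = -5553*B - 3*B² (K(B) = -3*((B² + 1850*B) + B) = -3*(B² + 1851*B) = -5553*B - 3*B²)
z - K(√(W - 1015)) = 3982067 - (-3)*√(-488 - 1015)*(1851 + √(-488 - 1015)) = 3982067 - (-3)*√(-1503)*(1851 + √(-1503)) = 3982067 - (-3)*3*I*√167*(1851 + 3*I*√167) = 3982067 - (-9)*I*√167*(1851 + 3*I*√167) = 3982067 + 9*I*√167*(1851 + 3*I*√167)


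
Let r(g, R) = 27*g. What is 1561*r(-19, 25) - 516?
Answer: -801309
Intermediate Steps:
1561*r(-19, 25) - 516 = 1561*(27*(-19)) - 516 = 1561*(-513) - 516 = -800793 - 516 = -801309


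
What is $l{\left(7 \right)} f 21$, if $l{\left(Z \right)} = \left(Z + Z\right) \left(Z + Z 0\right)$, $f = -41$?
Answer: $-84378$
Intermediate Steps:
$l{\left(Z \right)} = 2 Z^{2}$ ($l{\left(Z \right)} = 2 Z \left(Z + 0\right) = 2 Z Z = 2 Z^{2}$)
$l{\left(7 \right)} f 21 = 2 \cdot 7^{2} \left(-41\right) 21 = 2 \cdot 49 \left(-41\right) 21 = 98 \left(-41\right) 21 = \left(-4018\right) 21 = -84378$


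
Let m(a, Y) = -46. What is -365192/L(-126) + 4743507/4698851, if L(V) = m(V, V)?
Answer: 858100497857/108073573 ≈ 7940.0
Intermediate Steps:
L(V) = -46
-365192/L(-126) + 4743507/4698851 = -365192/(-46) + 4743507/4698851 = -365192*(-1/46) + 4743507*(1/4698851) = 182596/23 + 4743507/4698851 = 858100497857/108073573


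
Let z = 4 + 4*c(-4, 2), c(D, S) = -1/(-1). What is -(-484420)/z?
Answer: 121105/2 ≈ 60553.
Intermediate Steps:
c(D, S) = 1 (c(D, S) = -1*(-1) = 1)
z = 8 (z = 4 + 4*1 = 4 + 4 = 8)
-(-484420)/z = -(-484420)/8 = -48442*(-5/4) = 121105/2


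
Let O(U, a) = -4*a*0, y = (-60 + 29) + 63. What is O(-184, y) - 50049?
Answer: -50049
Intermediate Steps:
y = 32 (y = -31 + 63 = 32)
O(U, a) = 0
O(-184, y) - 50049 = 0 - 50049 = -50049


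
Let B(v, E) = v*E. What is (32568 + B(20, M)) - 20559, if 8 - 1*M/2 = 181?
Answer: 5089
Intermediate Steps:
M = -346 (M = 16 - 2*181 = 16 - 362 = -346)
B(v, E) = E*v
(32568 + B(20, M)) - 20559 = (32568 - 346*20) - 20559 = (32568 - 6920) - 20559 = 25648 - 20559 = 5089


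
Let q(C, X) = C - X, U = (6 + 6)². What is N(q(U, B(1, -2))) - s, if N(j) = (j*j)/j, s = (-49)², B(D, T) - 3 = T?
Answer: -2258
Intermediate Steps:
B(D, T) = 3 + T
U = 144 (U = 12² = 144)
s = 2401
N(j) = j (N(j) = j²/j = j)
N(q(U, B(1, -2))) - s = (144 - (3 - 2)) - 1*2401 = (144 - 1*1) - 2401 = (144 - 1) - 2401 = 143 - 2401 = -2258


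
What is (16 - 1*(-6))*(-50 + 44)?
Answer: -132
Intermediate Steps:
(16 - 1*(-6))*(-50 + 44) = (16 + 6)*(-6) = 22*(-6) = -132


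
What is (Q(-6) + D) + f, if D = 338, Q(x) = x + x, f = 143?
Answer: 469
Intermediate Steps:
Q(x) = 2*x
(Q(-6) + D) + f = (2*(-6) + 338) + 143 = (-12 + 338) + 143 = 326 + 143 = 469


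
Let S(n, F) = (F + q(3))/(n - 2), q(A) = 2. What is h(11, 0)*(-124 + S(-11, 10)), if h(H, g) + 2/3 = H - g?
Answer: -50344/39 ≈ -1290.9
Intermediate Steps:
h(H, g) = -⅔ + H - g (h(H, g) = -⅔ + (H - g) = -⅔ + H - g)
S(n, F) = (2 + F)/(-2 + n) (S(n, F) = (F + 2)/(n - 2) = (2 + F)/(-2 + n))
h(11, 0)*(-124 + S(-11, 10)) = (-⅔ + 11 - 1*0)*(-124 + (2 + 10)/(-2 - 11)) = (-⅔ + 11 + 0)*(-124 + 12/(-13)) = 31*(-124 - 1/13*12)/3 = 31*(-124 - 12/13)/3 = (31/3)*(-1624/13) = -50344/39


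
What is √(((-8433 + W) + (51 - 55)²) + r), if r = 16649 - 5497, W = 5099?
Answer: √7834 ≈ 88.510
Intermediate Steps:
r = 11152
√(((-8433 + W) + (51 - 55)²) + r) = √(((-8433 + 5099) + (51 - 55)²) + 11152) = √((-3334 + (-4)²) + 11152) = √((-3334 + 16) + 11152) = √(-3318 + 11152) = √7834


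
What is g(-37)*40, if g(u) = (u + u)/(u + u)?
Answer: 40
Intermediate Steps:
g(u) = 1 (g(u) = (2*u)/((2*u)) = (2*u)*(1/(2*u)) = 1)
g(-37)*40 = 1*40 = 40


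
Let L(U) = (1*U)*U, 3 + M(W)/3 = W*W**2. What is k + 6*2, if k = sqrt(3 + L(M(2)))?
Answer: 12 + 2*sqrt(57) ≈ 27.100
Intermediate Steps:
M(W) = -9 + 3*W**3 (M(W) = -9 + 3*(W*W**2) = -9 + 3*W**3)
L(U) = U**2 (L(U) = U*U = U**2)
k = 2*sqrt(57) (k = sqrt(3 + (-9 + 3*2**3)**2) = sqrt(3 + (-9 + 3*8)**2) = sqrt(3 + (-9 + 24)**2) = sqrt(3 + 15**2) = sqrt(3 + 225) = sqrt(228) = 2*sqrt(57) ≈ 15.100)
k + 6*2 = 2*sqrt(57) + 6*2 = 2*sqrt(57) + 12 = 12 + 2*sqrt(57)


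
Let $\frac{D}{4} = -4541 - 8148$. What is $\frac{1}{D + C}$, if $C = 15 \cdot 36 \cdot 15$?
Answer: $- \frac{1}{42656} \approx -2.3443 \cdot 10^{-5}$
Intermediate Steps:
$D = -50756$ ($D = 4 \left(-4541 - 8148\right) = 4 \left(-12689\right) = -50756$)
$C = 8100$ ($C = 540 \cdot 15 = 8100$)
$\frac{1}{D + C} = \frac{1}{-50756 + 8100} = \frac{1}{-42656} = - \frac{1}{42656}$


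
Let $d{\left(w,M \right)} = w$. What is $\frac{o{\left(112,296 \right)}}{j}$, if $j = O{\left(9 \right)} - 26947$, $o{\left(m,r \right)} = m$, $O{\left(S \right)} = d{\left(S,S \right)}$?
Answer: $- \frac{56}{13469} \approx -0.0041577$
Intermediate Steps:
$O{\left(S \right)} = S$
$j = -26938$ ($j = 9 - 26947 = -26938$)
$\frac{o{\left(112,296 \right)}}{j} = \frac{112}{-26938} = 112 \left(- \frac{1}{26938}\right) = - \frac{56}{13469}$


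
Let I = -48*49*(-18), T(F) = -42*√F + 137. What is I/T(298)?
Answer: -5800032/506903 - 1778112*√298/506903 ≈ -71.996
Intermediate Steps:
T(F) = 137 - 42*√F
I = 42336 (I = -2352*(-18) = 42336)
I/T(298) = 42336/(137 - 42*√298)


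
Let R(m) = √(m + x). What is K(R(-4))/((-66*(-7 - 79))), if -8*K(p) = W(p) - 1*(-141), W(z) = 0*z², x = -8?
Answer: -47/15136 ≈ -0.0031052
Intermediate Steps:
W(z) = 0
R(m) = √(-8 + m) (R(m) = √(m - 8) = √(-8 + m))
K(p) = -141/8 (K(p) = -(0 - 1*(-141))/8 = -(0 + 141)/8 = -⅛*141 = -141/8)
K(R(-4))/((-66*(-7 - 79))) = -141*(-1/(66*(-7 - 79)))/8 = -141/(8*((-66*(-86)))) = -141/8/5676 = -141/8*1/5676 = -47/15136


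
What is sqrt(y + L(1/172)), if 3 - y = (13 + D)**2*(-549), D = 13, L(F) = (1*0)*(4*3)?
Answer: sqrt(371127) ≈ 609.20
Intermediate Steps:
L(F) = 0 (L(F) = 0*12 = 0)
y = 371127 (y = 3 - (13 + 13)**2*(-549) = 3 - 26**2*(-549) = 3 - 676*(-549) = 3 - 1*(-371124) = 3 + 371124 = 371127)
sqrt(y + L(1/172)) = sqrt(371127 + 0) = sqrt(371127)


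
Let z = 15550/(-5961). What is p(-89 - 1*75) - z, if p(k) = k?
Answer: -962054/5961 ≈ -161.39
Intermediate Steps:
z = -15550/5961 (z = 15550*(-1/5961) = -15550/5961 ≈ -2.6086)
p(-89 - 1*75) - z = (-89 - 1*75) - 1*(-15550/5961) = (-89 - 75) + 15550/5961 = -164 + 15550/5961 = -962054/5961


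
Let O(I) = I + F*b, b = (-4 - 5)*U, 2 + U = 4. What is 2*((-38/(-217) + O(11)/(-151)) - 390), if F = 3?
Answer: -25528122/32767 ≈ -779.08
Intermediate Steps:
U = 2 (U = -2 + 4 = 2)
b = -18 (b = (-4 - 5)*2 = -9*2 = -18)
O(I) = -54 + I (O(I) = I + 3*(-18) = I - 54 = -54 + I)
2*((-38/(-217) + O(11)/(-151)) - 390) = 2*((-38/(-217) + (-54 + 11)/(-151)) - 390) = 2*((-38*(-1/217) - 43*(-1/151)) - 390) = 2*((38/217 + 43/151) - 390) = 2*(15069/32767 - 390) = 2*(-12764061/32767) = -25528122/32767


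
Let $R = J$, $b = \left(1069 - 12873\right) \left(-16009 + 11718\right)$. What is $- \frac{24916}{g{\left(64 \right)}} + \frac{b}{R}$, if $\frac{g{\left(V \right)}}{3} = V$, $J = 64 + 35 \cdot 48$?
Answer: $\frac{151273931}{5232} \approx 28913.0$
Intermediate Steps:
$J = 1744$ ($J = 64 + 1680 = 1744$)
$b = 50650964$ ($b = \left(-11804\right) \left(-4291\right) = 50650964$)
$R = 1744$
$g{\left(V \right)} = 3 V$
$- \frac{24916}{g{\left(64 \right)}} + \frac{b}{R} = - \frac{24916}{3 \cdot 64} + \frac{50650964}{1744} = - \frac{24916}{192} + 50650964 \cdot \frac{1}{1744} = \left(-24916\right) \frac{1}{192} + \frac{12662741}{436} = - \frac{6229}{48} + \frac{12662741}{436} = \frac{151273931}{5232}$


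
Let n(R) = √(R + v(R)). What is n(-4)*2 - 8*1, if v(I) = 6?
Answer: -8 + 2*√2 ≈ -5.1716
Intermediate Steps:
n(R) = √(6 + R) (n(R) = √(R + 6) = √(6 + R))
n(-4)*2 - 8*1 = √(6 - 4)*2 - 8*1 = √2*2 - 8 = 2*√2 - 8 = -8 + 2*√2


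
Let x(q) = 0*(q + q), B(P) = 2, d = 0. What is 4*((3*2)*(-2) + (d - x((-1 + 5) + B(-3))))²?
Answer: 576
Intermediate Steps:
x(q) = 0 (x(q) = 0*(2*q) = 0)
4*((3*2)*(-2) + (d - x((-1 + 5) + B(-3))))² = 4*((3*2)*(-2) + (0 - 1*0))² = 4*(6*(-2) + (0 + 0))² = 4*(-12 + 0)² = 4*(-12)² = 4*144 = 576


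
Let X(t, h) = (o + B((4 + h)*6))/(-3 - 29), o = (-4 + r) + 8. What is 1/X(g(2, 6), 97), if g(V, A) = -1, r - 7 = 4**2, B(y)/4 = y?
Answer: -32/2451 ≈ -0.013056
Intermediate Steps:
B(y) = 4*y
r = 23 (r = 7 + 4**2 = 7 + 16 = 23)
o = 27 (o = (-4 + 23) + 8 = 19 + 8 = 27)
X(t, h) = -123/32 - 3*h/4 (X(t, h) = (27 + 4*((4 + h)*6))/(-3 - 29) = (27 + 4*(24 + 6*h))/(-32) = (27 + (96 + 24*h))*(-1/32) = (123 + 24*h)*(-1/32) = -123/32 - 3*h/4)
1/X(g(2, 6), 97) = 1/(-123/32 - 3/4*97) = 1/(-123/32 - 291/4) = 1/(-2451/32) = -32/2451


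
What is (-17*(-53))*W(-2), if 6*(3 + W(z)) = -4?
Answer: -9911/3 ≈ -3303.7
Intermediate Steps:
W(z) = -11/3 (W(z) = -3 + (1/6)*(-4) = -3 - 2/3 = -11/3)
(-17*(-53))*W(-2) = -17*(-53)*(-11/3) = 901*(-11/3) = -9911/3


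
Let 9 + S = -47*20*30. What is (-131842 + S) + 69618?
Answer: -90433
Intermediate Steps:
S = -28209 (S = -9 - 47*20*30 = -9 - 940*30 = -9 - 28200 = -28209)
(-131842 + S) + 69618 = (-131842 - 28209) + 69618 = -160051 + 69618 = -90433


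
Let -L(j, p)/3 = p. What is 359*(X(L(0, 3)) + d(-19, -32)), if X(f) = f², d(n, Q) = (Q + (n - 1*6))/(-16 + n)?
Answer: 1038228/35 ≈ 29664.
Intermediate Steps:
d(n, Q) = (-6 + Q + n)/(-16 + n) (d(n, Q) = (Q + (n - 6))/(-16 + n) = (Q + (-6 + n))/(-16 + n) = (-6 + Q + n)/(-16 + n))
L(j, p) = -3*p
359*(X(L(0, 3)) + d(-19, -32)) = 359*((-3*3)² + (-6 - 32 - 19)/(-16 - 19)) = 359*((-9)² - 57/(-35)) = 359*(81 - 1/35*(-57)) = 359*(81 + 57/35) = 359*(2892/35) = 1038228/35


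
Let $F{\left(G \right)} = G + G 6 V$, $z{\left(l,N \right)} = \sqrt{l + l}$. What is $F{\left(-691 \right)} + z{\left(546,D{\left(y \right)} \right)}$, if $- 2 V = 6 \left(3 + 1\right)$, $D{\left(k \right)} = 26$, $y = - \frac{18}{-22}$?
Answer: $49061 + 2 \sqrt{273} \approx 49094.0$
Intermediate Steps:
$y = \frac{9}{11}$ ($y = \left(-18\right) \left(- \frac{1}{22}\right) = \frac{9}{11} \approx 0.81818$)
$z{\left(l,N \right)} = \sqrt{2} \sqrt{l}$ ($z{\left(l,N \right)} = \sqrt{2 l} = \sqrt{2} \sqrt{l}$)
$V = -12$ ($V = - \frac{6 \left(3 + 1\right)}{2} = - \frac{6 \cdot 4}{2} = \left(- \frac{1}{2}\right) 24 = -12$)
$F{\left(G \right)} = - 71 G$ ($F{\left(G \right)} = G + G 6 \left(-12\right) = G + 6 G \left(-12\right) = G - 72 G = - 71 G$)
$F{\left(-691 \right)} + z{\left(546,D{\left(y \right)} \right)} = \left(-71\right) \left(-691\right) + \sqrt{2} \sqrt{546} = 49061 + 2 \sqrt{273}$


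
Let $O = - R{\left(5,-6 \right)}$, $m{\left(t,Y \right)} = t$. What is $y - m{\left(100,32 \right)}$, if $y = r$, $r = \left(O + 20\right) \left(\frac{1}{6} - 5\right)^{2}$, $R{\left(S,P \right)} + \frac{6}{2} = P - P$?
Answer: $\frac{15743}{36} \approx 437.31$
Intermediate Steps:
$R{\left(S,P \right)} = -3$ ($R{\left(S,P \right)} = -3 + \left(P - P\right) = -3 + 0 = -3$)
$O = 3$ ($O = \left(-1\right) \left(-3\right) = 3$)
$r = \frac{19343}{36}$ ($r = \left(3 + 20\right) \left(\frac{1}{6} - 5\right)^{2} = 23 \left(\frac{1}{6} - 5\right)^{2} = 23 \left(- \frac{29}{6}\right)^{2} = 23 \cdot \frac{841}{36} = \frac{19343}{36} \approx 537.31$)
$y = \frac{19343}{36} \approx 537.31$
$y - m{\left(100,32 \right)} = \frac{19343}{36} - 100 = \frac{15743}{36}$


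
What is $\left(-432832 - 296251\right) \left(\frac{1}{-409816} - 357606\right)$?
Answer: $\frac{106849053373134251}{409816} \approx 2.6072 \cdot 10^{11}$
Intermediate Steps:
$\left(-432832 - 296251\right) \left(\frac{1}{-409816} - 357606\right) = - 729083 \left(- \frac{1}{409816} - 357606\right) = \left(-729083\right) \left(- \frac{146552660497}{409816}\right) = \frac{106849053373134251}{409816}$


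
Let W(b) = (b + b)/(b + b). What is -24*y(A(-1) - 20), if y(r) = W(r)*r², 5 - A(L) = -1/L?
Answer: -6144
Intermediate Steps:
A(L) = 5 + 1/L (A(L) = 5 - (-1)/L = 5 + 1/L)
W(b) = 1 (W(b) = (2*b)/((2*b)) = (2*b)*(1/(2*b)) = 1)
y(r) = r² (y(r) = 1*r² = r²)
-24*y(A(-1) - 20) = -24*((5 + 1/(-1)) - 20)² = -24*((5 - 1) - 20)² = -24*(4 - 20)² = -24*(-16)² = -24*256 = -6144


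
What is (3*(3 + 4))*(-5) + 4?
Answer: -101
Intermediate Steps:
(3*(3 + 4))*(-5) + 4 = (3*7)*(-5) + 4 = 21*(-5) + 4 = -105 + 4 = -101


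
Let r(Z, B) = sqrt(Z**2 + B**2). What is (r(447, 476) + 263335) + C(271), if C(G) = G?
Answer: 263606 + sqrt(426385) ≈ 2.6426e+5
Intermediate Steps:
r(Z, B) = sqrt(B**2 + Z**2)
(r(447, 476) + 263335) + C(271) = (sqrt(476**2 + 447**2) + 263335) + 271 = (sqrt(226576 + 199809) + 263335) + 271 = (sqrt(426385) + 263335) + 271 = (263335 + sqrt(426385)) + 271 = 263606 + sqrt(426385)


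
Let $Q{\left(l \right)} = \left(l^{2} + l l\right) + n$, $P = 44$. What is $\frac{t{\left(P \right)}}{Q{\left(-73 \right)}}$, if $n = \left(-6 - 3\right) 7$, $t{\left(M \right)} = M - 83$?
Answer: $- \frac{3}{815} \approx -0.003681$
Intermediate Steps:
$t{\left(M \right)} = -83 + M$
$n = -63$ ($n = \left(-9\right) 7 = -63$)
$Q{\left(l \right)} = -63 + 2 l^{2}$ ($Q{\left(l \right)} = \left(l^{2} + l l\right) - 63 = \left(l^{2} + l^{2}\right) - 63 = 2 l^{2} - 63 = -63 + 2 l^{2}$)
$\frac{t{\left(P \right)}}{Q{\left(-73 \right)}} = \frac{-83 + 44}{-63 + 2 \left(-73\right)^{2}} = - \frac{39}{-63 + 2 \cdot 5329} = - \frac{39}{-63 + 10658} = - \frac{39}{10595} = \left(-39\right) \frac{1}{10595} = - \frac{3}{815}$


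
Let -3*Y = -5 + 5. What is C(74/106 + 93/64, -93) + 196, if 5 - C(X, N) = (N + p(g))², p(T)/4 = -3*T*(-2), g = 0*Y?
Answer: -8448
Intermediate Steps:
Y = 0 (Y = -(-5 + 5)/3 = -⅓*0 = 0)
g = 0 (g = 0*0 = 0)
p(T) = 24*T (p(T) = 4*(-3*T*(-2)) = 4*(6*T) = 24*T)
C(X, N) = 5 - N² (C(X, N) = 5 - (N + 24*0)² = 5 - (N + 0)² = 5 - N²)
C(74/106 + 93/64, -93) + 196 = (5 - 1*(-93)²) + 196 = (5 - 1*8649) + 196 = (5 - 8649) + 196 = -8644 + 196 = -8448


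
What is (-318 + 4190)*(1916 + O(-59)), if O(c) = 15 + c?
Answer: 7248384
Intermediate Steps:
(-318 + 4190)*(1916 + O(-59)) = (-318 + 4190)*(1916 + (15 - 59)) = 3872*(1916 - 44) = 3872*1872 = 7248384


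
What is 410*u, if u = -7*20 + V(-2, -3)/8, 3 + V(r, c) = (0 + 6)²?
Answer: -222835/4 ≈ -55709.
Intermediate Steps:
V(r, c) = 33 (V(r, c) = -3 + (0 + 6)² = -3 + 6² = -3 + 36 = 33)
u = -1087/8 (u = -7*20 + 33/8 = -140 + 33*(⅛) = -140 + 33/8 = -1087/8 ≈ -135.88)
410*u = 410*(-1087/8) = -222835/4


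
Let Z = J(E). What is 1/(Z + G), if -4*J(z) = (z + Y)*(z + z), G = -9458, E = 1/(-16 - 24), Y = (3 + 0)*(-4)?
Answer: -3200/30266081 ≈ -0.00010573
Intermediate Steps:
Y = -12 (Y = 3*(-4) = -12)
E = -1/40 (E = 1/(-40) = -1/40 ≈ -0.025000)
J(z) = -z*(-12 + z)/2 (J(z) = -(z - 12)*(z + z)/4 = -(-12 + z)*2*z/4 = -z*(-12 + z)/2)
Z = -481/3200 (Z = (1/2)*(-1/40)*(12 - 1*(-1/40)) = (1/2)*(-1/40)*(12 + 1/40) = (1/2)*(-1/40)*(481/40) = -481/3200 ≈ -0.15031)
1/(Z + G) = 1/(-481/3200 - 9458) = 1/(-30266081/3200) = -3200/30266081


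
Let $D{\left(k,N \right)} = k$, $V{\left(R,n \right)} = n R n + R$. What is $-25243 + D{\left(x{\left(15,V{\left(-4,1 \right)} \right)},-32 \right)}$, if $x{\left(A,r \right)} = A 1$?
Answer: $-25228$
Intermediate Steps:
$V{\left(R,n \right)} = R + R n^{2}$ ($V{\left(R,n \right)} = R n n + R = R n^{2} + R = R + R n^{2}$)
$x{\left(A,r \right)} = A$
$-25243 + D{\left(x{\left(15,V{\left(-4,1 \right)} \right)},-32 \right)} = -25243 + 15 = -25228$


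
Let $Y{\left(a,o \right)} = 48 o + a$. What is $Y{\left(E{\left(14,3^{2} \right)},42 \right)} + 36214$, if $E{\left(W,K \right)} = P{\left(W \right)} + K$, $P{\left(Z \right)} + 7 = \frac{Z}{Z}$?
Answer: $38233$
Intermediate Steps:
$P{\left(Z \right)} = -6$ ($P{\left(Z \right)} = -7 + \frac{Z}{Z} = -7 + 1 = -6$)
$E{\left(W,K \right)} = -6 + K$
$Y{\left(a,o \right)} = a + 48 o$
$Y{\left(E{\left(14,3^{2} \right)},42 \right)} + 36214 = \left(\left(-6 + 3^{2}\right) + 48 \cdot 42\right) + 36214 = \left(\left(-6 + 9\right) + 2016\right) + 36214 = \left(3 + 2016\right) + 36214 = 2019 + 36214 = 38233$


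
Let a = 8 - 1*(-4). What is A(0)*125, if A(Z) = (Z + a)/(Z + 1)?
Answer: 1500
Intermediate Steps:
a = 12 (a = 8 + 4 = 12)
A(Z) = (12 + Z)/(1 + Z) (A(Z) = (Z + 12)/(Z + 1) = (12 + Z)/(1 + Z))
A(0)*125 = ((12 + 0)/(1 + 0))*125 = (12/1)*125 = (1*12)*125 = 12*125 = 1500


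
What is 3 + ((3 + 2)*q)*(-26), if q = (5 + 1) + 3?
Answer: -1167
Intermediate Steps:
q = 9 (q = 6 + 3 = 9)
3 + ((3 + 2)*q)*(-26) = 3 + ((3 + 2)*9)*(-26) = 3 + (5*9)*(-26) = 3 + 45*(-26) = 3 - 1170 = -1167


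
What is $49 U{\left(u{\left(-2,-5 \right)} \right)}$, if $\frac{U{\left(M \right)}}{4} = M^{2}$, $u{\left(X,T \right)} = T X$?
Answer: $19600$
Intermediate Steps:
$U{\left(M \right)} = 4 M^{2}$
$49 U{\left(u{\left(-2,-5 \right)} \right)} = 49 \cdot 4 \left(\left(-5\right) \left(-2\right)\right)^{2} = 49 \cdot 4 \cdot 10^{2} = 49 \cdot 4 \cdot 100 = 49 \cdot 400 = 19600$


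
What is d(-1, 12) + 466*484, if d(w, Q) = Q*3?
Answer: 225580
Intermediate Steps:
d(w, Q) = 3*Q
d(-1, 12) + 466*484 = 3*12 + 466*484 = 36 + 225544 = 225580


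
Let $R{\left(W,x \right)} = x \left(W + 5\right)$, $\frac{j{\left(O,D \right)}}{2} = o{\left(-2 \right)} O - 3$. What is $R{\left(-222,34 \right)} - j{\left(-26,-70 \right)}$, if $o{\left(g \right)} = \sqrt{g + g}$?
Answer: $-7372 + 104 i \approx -7372.0 + 104.0 i$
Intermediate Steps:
$o{\left(g \right)} = \sqrt{2} \sqrt{g}$ ($o{\left(g \right)} = \sqrt{2 g} = \sqrt{2} \sqrt{g}$)
$j{\left(O,D \right)} = -6 + 4 i O$ ($j{\left(O,D \right)} = 2 \left(\sqrt{2} \sqrt{-2} O - 3\right) = 2 \left(\sqrt{2} i \sqrt{2} O - 3\right) = 2 \left(2 i O - 3\right) = 2 \left(-3 + 2 i O\right) = -6 + 4 i O$)
$R{\left(W,x \right)} = x \left(5 + W\right)$
$R{\left(-222,34 \right)} - j{\left(-26,-70 \right)} = 34 \left(5 - 222\right) - \left(-6 + 4 i \left(-26\right)\right) = 34 \left(-217\right) - \left(-6 - 104 i\right) = -7378 + \left(6 + 104 i\right) = -7372 + 104 i$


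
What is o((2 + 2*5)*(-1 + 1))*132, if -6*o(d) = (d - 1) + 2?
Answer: -22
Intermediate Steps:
o(d) = -⅙ - d/6 (o(d) = -((d - 1) + 2)/6 = -((-1 + d) + 2)/6 = -(1 + d)/6 = -⅙ - d/6)
o((2 + 2*5)*(-1 + 1))*132 = (-⅙ - (2 + 2*5)*(-1 + 1)/6)*132 = (-⅙ - (2 + 10)*0/6)*132 = (-⅙ - 2*0)*132 = (-⅙ - ⅙*0)*132 = (-⅙ + 0)*132 = -⅙*132 = -22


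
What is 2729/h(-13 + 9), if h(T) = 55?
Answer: 2729/55 ≈ 49.618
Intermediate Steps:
2729/h(-13 + 9) = 2729/55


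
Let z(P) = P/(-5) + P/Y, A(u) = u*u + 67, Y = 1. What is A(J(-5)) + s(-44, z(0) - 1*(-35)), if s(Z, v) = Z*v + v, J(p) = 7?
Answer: -1389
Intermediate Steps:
A(u) = 67 + u² (A(u) = u² + 67 = 67 + u²)
z(P) = 4*P/5 (z(P) = P/(-5) + P/1 = P*(-⅕) + P*1 = -P/5 + P = 4*P/5)
s(Z, v) = v + Z*v
A(J(-5)) + s(-44, z(0) - 1*(-35)) = (67 + 7²) + ((⅘)*0 - 1*(-35))*(1 - 44) = (67 + 49) + (0 + 35)*(-43) = 116 + 35*(-43) = 116 - 1505 = -1389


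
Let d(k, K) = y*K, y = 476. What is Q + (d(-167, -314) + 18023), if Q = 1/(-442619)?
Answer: -58178283980/442619 ≈ -1.3144e+5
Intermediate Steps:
d(k, K) = 476*K
Q = -1/442619 ≈ -2.2593e-6
Q + (d(-167, -314) + 18023) = -1/442619 + (476*(-314) + 18023) = -1/442619 + (-149464 + 18023) = -1/442619 - 131441 = -58178283980/442619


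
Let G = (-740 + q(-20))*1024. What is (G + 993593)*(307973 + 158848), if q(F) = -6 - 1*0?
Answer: 107223648669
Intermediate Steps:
q(F) = -6 (q(F) = -6 + 0 = -6)
G = -763904 (G = (-740 - 6)*1024 = -746*1024 = -763904)
(G + 993593)*(307973 + 158848) = (-763904 + 993593)*(307973 + 158848) = 229689*466821 = 107223648669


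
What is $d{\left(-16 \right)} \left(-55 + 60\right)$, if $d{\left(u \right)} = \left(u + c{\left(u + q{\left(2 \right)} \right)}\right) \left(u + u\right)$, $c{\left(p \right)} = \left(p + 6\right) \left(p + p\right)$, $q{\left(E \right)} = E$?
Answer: $-33280$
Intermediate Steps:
$c{\left(p \right)} = 2 p \left(6 + p\right)$ ($c{\left(p \right)} = \left(6 + p\right) 2 p = 2 p \left(6 + p\right)$)
$d{\left(u \right)} = 2 u \left(u + 2 \left(2 + u\right) \left(8 + u\right)\right)$ ($d{\left(u \right)} = \left(u + 2 \left(u + 2\right) \left(6 + \left(u + 2\right)\right)\right) \left(u + u\right) = \left(u + 2 \left(2 + u\right) \left(6 + \left(2 + u\right)\right)\right) 2 u = \left(u + 2 \left(2 + u\right) \left(8 + u\right)\right) 2 u = 2 u \left(u + 2 \left(2 + u\right) \left(8 + u\right)\right)$)
$d{\left(-16 \right)} \left(-55 + 60\right) = 2 \left(-16\right) \left(-16 + 2 \left(2 - 16\right) \left(8 - 16\right)\right) \left(-55 + 60\right) = 2 \left(-16\right) \left(-16 + 2 \left(-14\right) \left(-8\right)\right) 5 = 2 \left(-16\right) \left(-16 + 224\right) 5 = 2 \left(-16\right) 208 \cdot 5 = \left(-6656\right) 5 = -33280$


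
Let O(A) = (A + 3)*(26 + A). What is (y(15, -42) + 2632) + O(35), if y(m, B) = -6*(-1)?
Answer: 4956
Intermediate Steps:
y(m, B) = 6
O(A) = (3 + A)*(26 + A)
(y(15, -42) + 2632) + O(35) = (6 + 2632) + (78 + 35² + 29*35) = 2638 + (78 + 1225 + 1015) = 2638 + 2318 = 4956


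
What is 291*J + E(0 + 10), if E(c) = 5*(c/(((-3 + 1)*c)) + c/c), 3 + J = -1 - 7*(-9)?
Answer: 34343/2 ≈ 17172.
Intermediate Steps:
J = 59 (J = -3 + (-1 - 7*(-9)) = -3 + (-1 + 63) = -3 + 62 = 59)
E(c) = 5/2 (E(c) = 5*(c/((-2*c)) + 1) = 5*(c*(-1/(2*c)) + 1) = 5*(-½ + 1) = 5*(½) = 5/2)
291*J + E(0 + 10) = 291*59 + 5/2 = 17169 + 5/2 = 34343/2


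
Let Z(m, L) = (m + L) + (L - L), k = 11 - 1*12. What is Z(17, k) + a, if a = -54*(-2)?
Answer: 124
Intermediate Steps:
a = 108
k = -1 (k = 11 - 12 = -1)
Z(m, L) = L + m (Z(m, L) = (L + m) + 0 = L + m)
Z(17, k) + a = (-1 + 17) + 108 = 16 + 108 = 124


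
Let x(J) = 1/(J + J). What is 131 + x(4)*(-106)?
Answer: 471/4 ≈ 117.75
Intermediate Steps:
x(J) = 1/(2*J)
131 + x(4)*(-106) = 131 + ((1/2)/4)*(-106) = 131 + ((1/2)*(1/4))*(-106) = 131 + (1/8)*(-106) = 131 - 53/4 = 471/4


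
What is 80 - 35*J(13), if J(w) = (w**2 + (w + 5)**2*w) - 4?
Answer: -153115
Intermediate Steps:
J(w) = -4 + w**2 + w*(5 + w)**2 (J(w) = (w**2 + (5 + w)**2*w) - 4 = (w**2 + w*(5 + w)**2) - 4 = -4 + w**2 + w*(5 + w)**2)
80 - 35*J(13) = 80 - 35*(-4 + 13**2 + 13*(5 + 13)**2) = 80 - 35*(-4 + 169 + 13*18**2) = 80 - 35*(-4 + 169 + 13*324) = 80 - 35*(-4 + 169 + 4212) = 80 - 35*4377 = 80 - 153195 = -153115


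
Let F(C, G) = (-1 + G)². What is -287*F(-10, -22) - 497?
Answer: -152320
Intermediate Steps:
-287*F(-10, -22) - 497 = -287*(-1 - 22)² - 497 = -287*(-23)² - 497 = -287*529 - 497 = -151823 - 497 = -152320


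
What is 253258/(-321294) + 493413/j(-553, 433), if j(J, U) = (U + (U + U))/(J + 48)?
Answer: -13343050062542/69560151 ≈ -1.9182e+5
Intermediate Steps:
j(J, U) = 3*U/(48 + J) (j(J, U) = (U + 2*U)/(48 + J) = (3*U)/(48 + J) = 3*U/(48 + J))
253258/(-321294) + 493413/j(-553, 433) = 253258/(-321294) + 493413/((3*433/(48 - 553))) = 253258*(-1/321294) + 493413/((3*433/(-505))) = -126629/160647 + 493413/((3*433*(-1/505))) = -126629/160647 + 493413/(-1299/505) = -126629/160647 + 493413*(-505/1299) = -126629/160647 - 83057855/433 = -13343050062542/69560151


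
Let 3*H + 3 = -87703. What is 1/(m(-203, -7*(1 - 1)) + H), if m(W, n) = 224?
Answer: -3/87034 ≈ -3.4469e-5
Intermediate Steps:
H = -87706/3 (H = -1 + (⅓)*(-87703) = -1 - 87703/3 = -87706/3 ≈ -29235.)
1/(m(-203, -7*(1 - 1)) + H) = 1/(224 - 87706/3) = 1/(-87034/3) = -3/87034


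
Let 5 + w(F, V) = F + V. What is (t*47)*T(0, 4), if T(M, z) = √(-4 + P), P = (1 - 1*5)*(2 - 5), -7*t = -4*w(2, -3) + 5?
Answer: -2726*√2/7 ≈ -550.74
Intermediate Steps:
w(F, V) = -5 + F + V (w(F, V) = -5 + (F + V) = -5 + F + V)
t = -29/7 (t = -(-4*(-5 + 2 - 3) + 5)/7 = -(-4*(-6) + 5)/7 = -(24 + 5)/7 = -⅐*29 = -29/7 ≈ -4.1429)
P = 12 (P = (1 - 5)*(-3) = -4*(-3) = 12)
T(M, z) = 2*√2 (T(M, z) = √(-4 + 12) = √8 = 2*√2)
(t*47)*T(0, 4) = (-29/7*47)*(2*√2) = -2726*√2/7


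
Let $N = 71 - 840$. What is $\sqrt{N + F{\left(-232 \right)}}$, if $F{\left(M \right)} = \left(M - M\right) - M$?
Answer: $i \sqrt{537} \approx 23.173 i$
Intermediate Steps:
$N = -769$ ($N = 71 - 840 = -769$)
$F{\left(M \right)} = - M$ ($F{\left(M \right)} = 0 - M = - M$)
$\sqrt{N + F{\left(-232 \right)}} = \sqrt{-769 - -232} = \sqrt{-769 + 232} = \sqrt{-537} = i \sqrt{537}$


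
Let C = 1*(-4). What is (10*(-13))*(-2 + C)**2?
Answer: -4680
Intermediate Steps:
C = -4
(10*(-13))*(-2 + C)**2 = (10*(-13))*(-2 - 4)**2 = -130*(-6)**2 = -130*36 = -4680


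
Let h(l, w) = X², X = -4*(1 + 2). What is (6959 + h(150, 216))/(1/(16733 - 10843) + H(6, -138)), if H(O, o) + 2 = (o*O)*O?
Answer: -41836670/29273299 ≈ -1.4292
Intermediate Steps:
X = -12 (X = -4*3 = -12)
H(O, o) = -2 + o*O² (H(O, o) = -2 + (o*O)*O = -2 + (O*o)*O = -2 + o*O²)
h(l, w) = 144 (h(l, w) = (-12)² = 144)
(6959 + h(150, 216))/(1/(16733 - 10843) + H(6, -138)) = (6959 + 144)/(1/(16733 - 10843) + (-2 - 138*6²)) = 7103/(1/5890 + (-2 - 138*36)) = 7103/(1/5890 + (-2 - 4968)) = 7103/(1/5890 - 4970) = 7103/(-29273299/5890) = 7103*(-5890/29273299) = -41836670/29273299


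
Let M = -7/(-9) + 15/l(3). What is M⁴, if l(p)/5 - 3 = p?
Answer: 279841/104976 ≈ 2.6658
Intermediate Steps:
l(p) = 15 + 5*p
M = 23/18 (M = -7/(-9) + 15/(15 + 5*3) = -7*(-⅑) + 15/(15 + 15) = 7/9 + 15/30 = 7/9 + 15*(1/30) = 7/9 + ½ = 23/18 ≈ 1.2778)
M⁴ = (23/18)⁴ = 279841/104976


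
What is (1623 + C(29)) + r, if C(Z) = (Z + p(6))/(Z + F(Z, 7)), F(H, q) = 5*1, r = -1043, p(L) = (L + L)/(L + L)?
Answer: 9875/17 ≈ 580.88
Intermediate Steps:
p(L) = 1 (p(L) = (2*L)/((2*L)) = (2*L)*(1/(2*L)) = 1)
F(H, q) = 5
C(Z) = (1 + Z)/(5 + Z) (C(Z) = (Z + 1)/(Z + 5) = (1 + Z)/(5 + Z))
(1623 + C(29)) + r = (1623 + (1 + 29)/(5 + 29)) - 1043 = (1623 + 30/34) - 1043 = (1623 + (1/34)*30) - 1043 = (1623 + 15/17) - 1043 = 27606/17 - 1043 = 9875/17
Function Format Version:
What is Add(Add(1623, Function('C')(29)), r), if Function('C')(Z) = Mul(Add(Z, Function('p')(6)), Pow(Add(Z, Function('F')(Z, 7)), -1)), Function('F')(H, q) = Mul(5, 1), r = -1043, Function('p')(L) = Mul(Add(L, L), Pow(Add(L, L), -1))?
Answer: Rational(9875, 17) ≈ 580.88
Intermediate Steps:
Function('p')(L) = 1 (Function('p')(L) = Mul(Mul(2, L), Pow(Mul(2, L), -1)) = Mul(Mul(2, L), Mul(Rational(1, 2), Pow(L, -1))) = 1)
Function('F')(H, q) = 5
Function('C')(Z) = Mul(Pow(Add(5, Z), -1), Add(1, Z)) (Function('C')(Z) = Mul(Add(Z, 1), Pow(Add(Z, 5), -1)) = Mul(Add(1, Z), Pow(Add(5, Z), -1)) = Mul(Pow(Add(5, Z), -1), Add(1, Z)))
Add(Add(1623, Function('C')(29)), r) = Add(Add(1623, Mul(Pow(Add(5, 29), -1), Add(1, 29))), -1043) = Add(Add(1623, Mul(Pow(34, -1), 30)), -1043) = Add(Add(1623, Mul(Rational(1, 34), 30)), -1043) = Add(Add(1623, Rational(15, 17)), -1043) = Add(Rational(27606, 17), -1043) = Rational(9875, 17)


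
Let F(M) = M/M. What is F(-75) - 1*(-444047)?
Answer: 444048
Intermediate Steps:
F(M) = 1
F(-75) - 1*(-444047) = 1 - 1*(-444047) = 1 + 444047 = 444048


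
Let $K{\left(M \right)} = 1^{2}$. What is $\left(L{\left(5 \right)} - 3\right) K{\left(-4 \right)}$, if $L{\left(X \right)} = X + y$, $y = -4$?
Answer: $-2$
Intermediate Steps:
$K{\left(M \right)} = 1$
$L{\left(X \right)} = -4 + X$ ($L{\left(X \right)} = X - 4 = -4 + X$)
$\left(L{\left(5 \right)} - 3\right) K{\left(-4 \right)} = \left(\left(-4 + 5\right) - 3\right) 1 = \left(1 - 3\right) 1 = \left(-2\right) 1 = -2$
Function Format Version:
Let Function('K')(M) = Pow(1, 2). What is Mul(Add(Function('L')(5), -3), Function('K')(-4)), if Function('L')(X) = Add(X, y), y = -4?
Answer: -2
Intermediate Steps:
Function('K')(M) = 1
Function('L')(X) = Add(-4, X) (Function('L')(X) = Add(X, -4) = Add(-4, X))
Mul(Add(Function('L')(5), -3), Function('K')(-4)) = Mul(Add(Add(-4, 5), -3), 1) = Mul(Add(1, -3), 1) = Mul(-2, 1) = -2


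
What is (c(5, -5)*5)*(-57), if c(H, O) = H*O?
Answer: 7125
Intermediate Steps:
(c(5, -5)*5)*(-57) = ((5*(-5))*5)*(-57) = -25*5*(-57) = -125*(-57) = 7125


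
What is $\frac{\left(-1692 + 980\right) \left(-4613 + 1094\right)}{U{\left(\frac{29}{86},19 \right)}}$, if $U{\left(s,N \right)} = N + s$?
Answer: $\frac{215475408}{1663} \approx 1.2957 \cdot 10^{5}$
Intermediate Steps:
$\frac{\left(-1692 + 980\right) \left(-4613 + 1094\right)}{U{\left(\frac{29}{86},19 \right)}} = \frac{\left(-1692 + 980\right) \left(-4613 + 1094\right)}{19 + \frac{29}{86}} = \frac{\left(-712\right) \left(-3519\right)}{19 + 29 \cdot \frac{1}{86}} = \frac{2505528}{19 + \frac{29}{86}} = \frac{2505528}{\frac{1663}{86}} = 2505528 \cdot \frac{86}{1663} = \frac{215475408}{1663}$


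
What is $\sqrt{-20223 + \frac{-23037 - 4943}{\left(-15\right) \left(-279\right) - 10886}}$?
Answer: $\frac{i \sqrt{907893984443}}{6701} \approx 142.19 i$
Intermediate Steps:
$\sqrt{-20223 + \frac{-23037 - 4943}{\left(-15\right) \left(-279\right) - 10886}} = \sqrt{-20223 - \frac{27980}{4185 - 10886}} = \sqrt{-20223 - \frac{27980}{-6701}} = \sqrt{-20223 - - \frac{27980}{6701}} = \sqrt{-20223 + \frac{27980}{6701}} = \sqrt{- \frac{135486343}{6701}} = \frac{i \sqrt{907893984443}}{6701}$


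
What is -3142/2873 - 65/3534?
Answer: -11290573/10153182 ≈ -1.1120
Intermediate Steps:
-3142/2873 - 65/3534 = -11290573/10153182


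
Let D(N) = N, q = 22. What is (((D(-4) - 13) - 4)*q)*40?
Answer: -18480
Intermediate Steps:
(((D(-4) - 13) - 4)*q)*40 = (((-4 - 13) - 4)*22)*40 = ((-17 - 4)*22)*40 = -21*22*40 = -462*40 = -18480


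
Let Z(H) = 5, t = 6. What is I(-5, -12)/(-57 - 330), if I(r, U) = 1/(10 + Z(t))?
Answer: -1/5805 ≈ -0.00017227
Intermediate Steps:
I(r, U) = 1/15 (I(r, U) = 1/(10 + 5) = 1/15)
I(-5, -12)/(-57 - 330) = 1/(15*(-57 - 330)) = (1/15)/(-387) = (1/15)*(-1/387) = -1/5805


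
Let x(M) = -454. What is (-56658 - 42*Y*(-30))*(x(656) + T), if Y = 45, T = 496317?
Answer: 20826246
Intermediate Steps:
(-56658 - 42*Y*(-30))*(x(656) + T) = (-56658 - 42*45*(-30))*(-454 + 496317) = (-56658 - 1890*(-30))*495863 = (-56658 + 56700)*495863 = 42*495863 = 20826246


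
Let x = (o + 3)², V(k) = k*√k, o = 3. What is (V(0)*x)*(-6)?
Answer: 0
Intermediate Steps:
V(k) = k^(3/2)
x = 36 (x = (3 + 3)² = 6² = 36)
(V(0)*x)*(-6) = (0^(3/2)*36)*(-6) = (0*36)*(-6) = 0*(-6) = 0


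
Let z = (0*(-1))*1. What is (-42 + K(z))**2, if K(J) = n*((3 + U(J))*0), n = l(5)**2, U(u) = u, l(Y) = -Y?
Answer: 1764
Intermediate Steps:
z = 0 (z = 0*1 = 0)
n = 25 (n = (-1*5)**2 = (-5)**2 = 25)
K(J) = 0 (K(J) = 25*((3 + J)*0) = 25*0 = 0)
(-42 + K(z))**2 = (-42 + 0)**2 = (-42)**2 = 1764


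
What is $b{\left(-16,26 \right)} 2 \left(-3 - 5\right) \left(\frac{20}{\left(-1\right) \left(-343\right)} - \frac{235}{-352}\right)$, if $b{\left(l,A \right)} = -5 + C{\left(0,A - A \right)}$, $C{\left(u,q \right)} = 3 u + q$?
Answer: $\frac{438225}{7546} \approx 58.074$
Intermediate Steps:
$C{\left(u,q \right)} = q + 3 u$
$b{\left(l,A \right)} = -5$ ($b{\left(l,A \right)} = -5 + \left(\left(A - A\right) + 3 \cdot 0\right) = -5 + \left(0 + 0\right) = -5 + 0 = -5$)
$b{\left(-16,26 \right)} 2 \left(-3 - 5\right) \left(\frac{20}{\left(-1\right) \left(-343\right)} - \frac{235}{-352}\right) = - 5 \cdot 2 \left(-3 - 5\right) \left(\frac{20}{\left(-1\right) \left(-343\right)} - \frac{235}{-352}\right) = - 5 \cdot 2 \left(-8\right) \left(\frac{20}{343} - - \frac{235}{352}\right) = \left(-5\right) \left(-16\right) \left(20 \cdot \frac{1}{343} + \frac{235}{352}\right) = 80 \left(\frac{20}{343} + \frac{235}{352}\right) = 80 \cdot \frac{87645}{120736} = \frac{438225}{7546}$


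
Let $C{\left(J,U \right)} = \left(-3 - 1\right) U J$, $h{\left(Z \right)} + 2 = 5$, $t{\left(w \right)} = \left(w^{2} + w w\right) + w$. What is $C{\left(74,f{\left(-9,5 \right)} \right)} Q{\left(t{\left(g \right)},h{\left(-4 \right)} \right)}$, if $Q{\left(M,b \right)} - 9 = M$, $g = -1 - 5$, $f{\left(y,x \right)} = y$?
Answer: $199800$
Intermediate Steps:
$g = -6$ ($g = -1 - 5 = -6$)
$t{\left(w \right)} = w + 2 w^{2}$ ($t{\left(w \right)} = \left(w^{2} + w^{2}\right) + w = 2 w^{2} + w = w + 2 w^{2}$)
$h{\left(Z \right)} = 3$ ($h{\left(Z \right)} = -2 + 5 = 3$)
$C{\left(J,U \right)} = - 4 J U$ ($C{\left(J,U \right)} = - 4 U J = - 4 J U$)
$Q{\left(M,b \right)} = 9 + M$
$C{\left(74,f{\left(-9,5 \right)} \right)} Q{\left(t{\left(g \right)},h{\left(-4 \right)} \right)} = \left(-4\right) 74 \left(-9\right) \left(9 - 6 \left(1 + 2 \left(-6\right)\right)\right) = 2664 \left(9 - 6 \left(1 - 12\right)\right) = 2664 \left(9 - -66\right) = 2664 \left(9 + 66\right) = 2664 \cdot 75 = 199800$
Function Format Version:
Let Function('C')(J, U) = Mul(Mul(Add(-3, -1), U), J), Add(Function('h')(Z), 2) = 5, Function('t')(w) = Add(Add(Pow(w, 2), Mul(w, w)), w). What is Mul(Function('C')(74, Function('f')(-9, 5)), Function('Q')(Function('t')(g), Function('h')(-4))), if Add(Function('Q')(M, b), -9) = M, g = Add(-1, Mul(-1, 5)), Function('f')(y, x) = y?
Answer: 199800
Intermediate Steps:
g = -6 (g = Add(-1, -5) = -6)
Function('t')(w) = Add(w, Mul(2, Pow(w, 2))) (Function('t')(w) = Add(Add(Pow(w, 2), Pow(w, 2)), w) = Add(Mul(2, Pow(w, 2)), w) = Add(w, Mul(2, Pow(w, 2))))
Function('h')(Z) = 3 (Function('h')(Z) = Add(-2, 5) = 3)
Function('C')(J, U) = Mul(-4, J, U) (Function('C')(J, U) = Mul(Mul(-4, U), J) = Mul(-4, J, U))
Function('Q')(M, b) = Add(9, M)
Mul(Function('C')(74, Function('f')(-9, 5)), Function('Q')(Function('t')(g), Function('h')(-4))) = Mul(Mul(-4, 74, -9), Add(9, Mul(-6, Add(1, Mul(2, -6))))) = Mul(2664, Add(9, Mul(-6, Add(1, -12)))) = Mul(2664, Add(9, Mul(-6, -11))) = Mul(2664, Add(9, 66)) = Mul(2664, 75) = 199800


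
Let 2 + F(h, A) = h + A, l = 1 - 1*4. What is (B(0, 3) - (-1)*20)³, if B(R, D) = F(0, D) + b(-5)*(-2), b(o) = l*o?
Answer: -729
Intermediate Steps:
l = -3 (l = 1 - 4 = -3)
F(h, A) = -2 + A + h (F(h, A) = -2 + (h + A) = -2 + (A + h) = -2 + A + h)
b(o) = -3*o
B(R, D) = -32 + D (B(R, D) = (-2 + D + 0) - 3*(-5)*(-2) = (-2 + D) + 15*(-2) = (-2 + D) - 30 = -32 + D)
(B(0, 3) - (-1)*20)³ = ((-32 + 3) - (-1)*20)³ = (-29 - 1*(-20))³ = (-29 + 20)³ = (-9)³ = -729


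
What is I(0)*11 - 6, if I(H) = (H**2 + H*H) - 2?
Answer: -28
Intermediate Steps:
I(H) = -2 + 2*H**2 (I(H) = (H**2 + H**2) - 2 = 2*H**2 - 2 = -2 + 2*H**2)
I(0)*11 - 6 = (-2 + 2*0**2)*11 - 6 = (-2 + 2*0)*11 - 6 = (-2 + 0)*11 - 6 = -2*11 - 6 = -22 - 6 = -28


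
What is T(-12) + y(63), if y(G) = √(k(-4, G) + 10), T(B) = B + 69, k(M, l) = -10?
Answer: 57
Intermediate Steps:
T(B) = 69 + B
y(G) = 0 (y(G) = √(-10 + 10) = √0 = 0)
T(-12) + y(63) = (69 - 12) + 0 = 57 + 0 = 57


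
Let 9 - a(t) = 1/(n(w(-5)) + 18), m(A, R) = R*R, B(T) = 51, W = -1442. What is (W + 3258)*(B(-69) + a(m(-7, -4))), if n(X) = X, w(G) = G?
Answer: 1414664/13 ≈ 1.0882e+5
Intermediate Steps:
m(A, R) = R²
a(t) = 116/13 (a(t) = 9 - 1/(-5 + 18) = 9 - 1/13 = 116/13)
(W + 3258)*(B(-69) + a(m(-7, -4))) = (-1442 + 3258)*(51 + 116/13) = 1816*(779/13) = 1414664/13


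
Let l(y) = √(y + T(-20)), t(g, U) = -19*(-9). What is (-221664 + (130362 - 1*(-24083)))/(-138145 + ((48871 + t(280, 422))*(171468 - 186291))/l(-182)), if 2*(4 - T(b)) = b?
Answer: 2653133930/898739587800137 + 1163448163737*I*√42/6291177114600959 ≈ 2.9521e-6 + 0.0011985*I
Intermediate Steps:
T(b) = 4 - b/2
t(g, U) = 171
l(y) = √(14 + y) (l(y) = √(y + (4 - ½*(-20))) = √(y + (4 + 10)) = √(y + 14) = √(14 + y))
(-221664 + (130362 - 1*(-24083)))/(-138145 + ((48871 + t(280, 422))*(171468 - 186291))/l(-182)) = (-221664 + (130362 - 1*(-24083)))/(-138145 + ((48871 + 171)*(171468 - 186291))/(√(14 - 182))) = (-221664 + (130362 + 24083))/(-138145 + (49042*(-14823))/(√(-168))) = (-221664 + 154445)/(-138145 - 726949566*(-I*√42/84)) = -67219/(-138145 - (-17308323)*I*√42/2) = -67219/(-138145 + 17308323*I*√42/2)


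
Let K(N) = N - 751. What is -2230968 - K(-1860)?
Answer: -2228357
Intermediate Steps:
K(N) = -751 + N
-2230968 - K(-1860) = -2230968 - (-751 - 1860) = -2230968 - 1*(-2611) = -2230968 + 2611 = -2228357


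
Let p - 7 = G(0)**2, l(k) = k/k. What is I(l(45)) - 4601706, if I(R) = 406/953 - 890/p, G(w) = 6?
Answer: -188574140886/40979 ≈ -4.6017e+6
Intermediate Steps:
l(k) = 1
p = 43 (p = 7 + 6**2 = 7 + 36 = 43)
I(R) = -830712/40979 (I(R) = 406/953 - 890/43 = -830712/40979)
I(l(45)) - 4601706 = -830712/40979 - 4601706 = -188574140886/40979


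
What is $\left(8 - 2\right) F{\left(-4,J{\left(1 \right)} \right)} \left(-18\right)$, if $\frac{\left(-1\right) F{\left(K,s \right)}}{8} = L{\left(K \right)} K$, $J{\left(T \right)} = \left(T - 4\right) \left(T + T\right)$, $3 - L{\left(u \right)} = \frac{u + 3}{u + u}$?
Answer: $-9936$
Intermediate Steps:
$L{\left(u \right)} = 3 - \frac{3 + u}{2 u}$ ($L{\left(u \right)} = 3 - \frac{u + 3}{u + u} = 3 - \frac{3 + u}{2 u}$)
$J{\left(T \right)} = 2 T \left(-4 + T\right)$ ($J{\left(T \right)} = \left(-4 + T\right) 2 T = 2 T \left(-4 + T\right)$)
$F{\left(K,s \right)} = 12 - 20 K$ ($F{\left(K,s \right)} = - 8 \frac{-3 + 5 K}{2 K} K = - 8 \left(- \frac{3}{2} + \frac{5 K}{2}\right) = 12 - 20 K$)
$\left(8 - 2\right) F{\left(-4,J{\left(1 \right)} \right)} \left(-18\right) = \left(8 - 2\right) \left(12 - -80\right) \left(-18\right) = \left(8 - 2\right) \left(12 + 80\right) \left(-18\right) = 6 \cdot 92 \left(-18\right) = 552 \left(-18\right) = -9936$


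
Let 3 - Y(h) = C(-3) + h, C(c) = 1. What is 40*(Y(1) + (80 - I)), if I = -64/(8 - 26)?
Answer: 27880/9 ≈ 3097.8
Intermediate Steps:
Y(h) = 2 - h (Y(h) = 3 - (1 + h) = 3 + (-1 - h) = 2 - h)
I = 32/9 (I = -64/(-18) = -64*(-1/18) = 32/9 ≈ 3.5556)
40*(Y(1) + (80 - I)) = 40*((2 - 1*1) + (80 - 1*32/9)) = 40*((2 - 1) + (80 - 32/9)) = 40*(1 + 688/9) = 40*(697/9) = 27880/9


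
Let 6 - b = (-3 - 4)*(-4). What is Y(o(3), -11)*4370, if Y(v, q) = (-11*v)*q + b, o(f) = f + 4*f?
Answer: 7835410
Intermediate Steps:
b = -22 (b = 6 - (-3 - 4)*(-4) = 6 - (-7)*(-4) = 6 - 1*28 = 6 - 28 = -22)
o(f) = 5*f
Y(v, q) = -22 - 11*q*v (Y(v, q) = (-11*v)*q - 22 = -11*q*v - 22 = -22 - 11*q*v)
Y(o(3), -11)*4370 = (-22 - 11*(-11)*5*3)*4370 = (-22 - 11*(-11)*15)*4370 = (-22 + 1815)*4370 = 1793*4370 = 7835410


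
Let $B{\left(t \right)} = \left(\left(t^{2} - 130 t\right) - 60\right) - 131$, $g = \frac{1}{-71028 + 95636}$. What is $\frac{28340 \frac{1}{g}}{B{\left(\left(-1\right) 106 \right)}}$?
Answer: $\frac{139478144}{4965} \approx 28092.0$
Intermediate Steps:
$g = \frac{1}{24608} \approx 4.0637 \cdot 10^{-5}$
$B{\left(t \right)} = -191 + t^{2} - 130 t$ ($B{\left(t \right)} = \left(-60 + t^{2} - 130 t\right) - 131 = -191 + t^{2} - 130 t$)
$\frac{28340 \frac{1}{g}}{B{\left(\left(-1\right) 106 \right)}} = \frac{28340 \frac{1}{\frac{1}{24608}}}{-191 + \left(\left(-1\right) 106\right)^{2} - 130 \left(\left(-1\right) 106\right)} = \frac{28340 \cdot 24608}{-191 + \left(-106\right)^{2} - -13780} = \frac{697390720}{-191 + 11236 + 13780} = \frac{697390720}{24825} = 697390720 \cdot \frac{1}{24825} = \frac{139478144}{4965}$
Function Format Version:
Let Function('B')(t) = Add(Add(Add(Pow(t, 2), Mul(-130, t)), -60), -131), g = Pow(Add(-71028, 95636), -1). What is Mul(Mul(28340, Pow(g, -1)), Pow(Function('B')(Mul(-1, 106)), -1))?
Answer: Rational(139478144, 4965) ≈ 28092.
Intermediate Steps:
g = Rational(1, 24608) (g = Pow(24608, -1) = Rational(1, 24608) ≈ 4.0637e-5)
Function('B')(t) = Add(-191, Pow(t, 2), Mul(-130, t)) (Function('B')(t) = Add(Add(-60, Pow(t, 2), Mul(-130, t)), -131) = Add(-191, Pow(t, 2), Mul(-130, t)))
Mul(Mul(28340, Pow(g, -1)), Pow(Function('B')(Mul(-1, 106)), -1)) = Mul(Mul(28340, Pow(Rational(1, 24608), -1)), Pow(Add(-191, Pow(Mul(-1, 106), 2), Mul(-130, Mul(-1, 106))), -1)) = Mul(Mul(28340, 24608), Pow(Add(-191, Pow(-106, 2), Mul(-130, -106)), -1)) = Mul(697390720, Pow(Add(-191, 11236, 13780), -1)) = Mul(697390720, Pow(24825, -1)) = Mul(697390720, Rational(1, 24825)) = Rational(139478144, 4965)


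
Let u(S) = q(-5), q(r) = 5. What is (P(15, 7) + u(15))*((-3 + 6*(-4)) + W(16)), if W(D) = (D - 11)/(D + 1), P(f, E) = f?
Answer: -9080/17 ≈ -534.12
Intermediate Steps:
u(S) = 5
W(D) = (-11 + D)/(1 + D)
(P(15, 7) + u(15))*((-3 + 6*(-4)) + W(16)) = (15 + 5)*((-3 + 6*(-4)) + (-11 + 16)/(1 + 16)) = 20*((-3 - 24) + 5/17) = 20*(-27 + (1/17)*5) = 20*(-27 + 5/17) = 20*(-454/17) = -9080/17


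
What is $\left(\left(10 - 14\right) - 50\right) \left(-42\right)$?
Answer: $2268$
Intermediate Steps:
$\left(\left(10 - 14\right) - 50\right) \left(-42\right) = \left(-4 - 50\right) \left(-42\right) = \left(-54\right) \left(-42\right) = 2268$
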